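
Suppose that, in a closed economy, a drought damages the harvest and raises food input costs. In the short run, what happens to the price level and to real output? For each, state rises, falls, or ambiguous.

Price level: rises; output: falls

This is an adverse supply shock: SRAS shifts left.
Moving along the downward-sloping AD curve, P rises and Y falls.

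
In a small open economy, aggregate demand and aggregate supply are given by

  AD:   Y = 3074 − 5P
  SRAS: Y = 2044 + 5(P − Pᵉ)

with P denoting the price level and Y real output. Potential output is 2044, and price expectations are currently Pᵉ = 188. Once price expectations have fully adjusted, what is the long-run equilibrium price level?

Long-run P = 206

Short run: with Pᵉ = 188, SRAS is Y = 1104 + 5P. Setting AD = SRAS gives 1970 = 10P, so P = 197 and Y = 3074 − 5·197 = 2089.
Output 2089 is above potential 2044, so over time expected prices rise and SRAS shifts left until Y returns to 2044.
Long run: Y = 2044 on the AD curve gives 2044 = 3074 − 5P, so P = 206.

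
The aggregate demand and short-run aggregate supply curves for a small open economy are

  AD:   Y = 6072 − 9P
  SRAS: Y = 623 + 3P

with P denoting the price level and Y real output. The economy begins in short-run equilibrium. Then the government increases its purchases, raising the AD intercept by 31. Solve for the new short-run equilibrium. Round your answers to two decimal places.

This is a positive demand shock: AD shifts right.
New AD: Y = 6103 − 9P.
Set AD = SRAS: 6103 − 9P = 623 + 3P, so 5480 = 12P and P = 456.67.
Substituting into AD, Y = 1993.00.

P = 456.67, Y = 1993.00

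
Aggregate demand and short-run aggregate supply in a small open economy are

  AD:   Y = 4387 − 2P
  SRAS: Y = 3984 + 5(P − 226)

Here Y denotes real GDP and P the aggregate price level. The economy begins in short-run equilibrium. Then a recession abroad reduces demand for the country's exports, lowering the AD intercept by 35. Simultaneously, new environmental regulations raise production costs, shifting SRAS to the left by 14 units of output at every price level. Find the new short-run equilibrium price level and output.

After both shocks: AD is Y = 4352 − 2P and SRAS is Y = 2840 + 5P.
Setting them equal: 1512 = 7P, so P = 216.
Y = 4352 − 2·216 = 3920.

P = 216, Y = 3920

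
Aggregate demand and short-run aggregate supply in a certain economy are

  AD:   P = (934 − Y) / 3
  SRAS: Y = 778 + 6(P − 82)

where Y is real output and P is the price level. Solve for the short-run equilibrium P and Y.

Write SRAS as Y = 778 + 6P − 492 = 286 + 6P.
Rearrange AD to Y = 934 − 3P.
Set AD = SRAS: 934 − 3P = 286 + 6P, so 648 = 9P and P = 72.
Then Y = 934 − 3·72 = 718.

P = 72, Y = 718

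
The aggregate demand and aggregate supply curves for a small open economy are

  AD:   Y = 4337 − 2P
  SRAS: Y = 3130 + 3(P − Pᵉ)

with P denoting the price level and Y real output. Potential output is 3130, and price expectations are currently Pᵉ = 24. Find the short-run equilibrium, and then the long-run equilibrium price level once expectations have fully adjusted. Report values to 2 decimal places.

Short run: with Pᵉ = 24, SRAS is Y = 3058 + 3P. Setting AD = SRAS gives 1279 = 5P, so P = 255.80 and Y = 4337 − 2P = 3825.40.
Output 3825.40 is above potential 3130, so over time expected prices rise and SRAS shifts left until Y returns to 3130.
Long run: Y = 3130 on the AD curve gives 3130 = 4337 − 2P, so P = 603.50.

Short run: P = 255.80, Y = 3825.40. Long run: P = 603.50.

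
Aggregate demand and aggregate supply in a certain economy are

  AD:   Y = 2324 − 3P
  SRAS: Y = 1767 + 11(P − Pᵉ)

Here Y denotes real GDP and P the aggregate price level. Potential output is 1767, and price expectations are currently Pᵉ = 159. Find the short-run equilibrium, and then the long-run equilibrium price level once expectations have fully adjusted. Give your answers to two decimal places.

Short run: P = 164.71, Y = 1829.86. Long run: P = 185.67.

Short run: with Pᵉ = 159, SRAS is Y = 18 + 11P. Setting AD = SRAS gives 2306 = 14P, so P = 164.71 and Y = 2324 − 3P = 1829.86.
Output 1829.86 is above potential 1767, so over time expected prices rise and SRAS shifts left until Y returns to 1767.
Long run: Y = 1767 on the AD curve gives 1767 = 2324 − 3P, so P = 185.67.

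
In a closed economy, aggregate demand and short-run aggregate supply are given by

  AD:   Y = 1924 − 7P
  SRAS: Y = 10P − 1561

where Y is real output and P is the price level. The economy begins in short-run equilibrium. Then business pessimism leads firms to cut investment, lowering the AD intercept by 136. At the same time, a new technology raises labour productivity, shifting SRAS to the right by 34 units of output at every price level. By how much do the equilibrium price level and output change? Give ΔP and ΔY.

ΔP = -10, ΔY = -66

After both shocks: AD is Y = 1788 − 7P and SRAS is Y = 10P − 1527.
Setting them equal: 3315 = 17P, so P = 195.
Y = 1788 − 7·195 = 423.
Initially P = 205, Y = 489, so ΔP = -10 and ΔY = -66.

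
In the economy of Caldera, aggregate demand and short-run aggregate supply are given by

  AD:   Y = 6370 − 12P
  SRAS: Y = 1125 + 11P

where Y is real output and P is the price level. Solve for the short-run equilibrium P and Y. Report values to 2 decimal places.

Set AD = SRAS: 6370 − 12P = 1125 + 11P, so 5245 = 23P and P = 228.04.
Substituting into AD, Y = 6370 − 12P = 3633.48.

P = 228.04, Y = 3633.48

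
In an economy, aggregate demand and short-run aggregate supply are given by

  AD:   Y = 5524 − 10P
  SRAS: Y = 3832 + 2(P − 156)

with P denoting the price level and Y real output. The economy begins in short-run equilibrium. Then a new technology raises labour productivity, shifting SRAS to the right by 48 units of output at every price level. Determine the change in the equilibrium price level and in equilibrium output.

ΔP = -4, ΔY = +40

This is a positive supply shock: SRAS shifts right.
New SRAS: Y = 3568 + 2P.
Set AD = SRAS: 5524 − 10P = 3568 + 2P, so 1956 = 12P and P = 163.
Y = 5524 − 10·163 = 3894.
Initially P = 167, Y = 3854, so ΔP = -4 and ΔY = +40.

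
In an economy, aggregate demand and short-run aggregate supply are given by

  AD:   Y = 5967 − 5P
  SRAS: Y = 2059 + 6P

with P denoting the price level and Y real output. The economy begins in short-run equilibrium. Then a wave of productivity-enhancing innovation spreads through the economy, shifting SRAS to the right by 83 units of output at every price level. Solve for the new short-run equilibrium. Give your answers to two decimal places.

P = 347.73, Y = 4228.36

This is a positive supply shock: SRAS shifts right.
New SRAS: Y = 2142 + 6P.
Set AD = SRAS: 5967 − 5P = 2142 + 6P, so 3825 = 11P and P = 347.73.
Substituting into AD, Y = 4228.36.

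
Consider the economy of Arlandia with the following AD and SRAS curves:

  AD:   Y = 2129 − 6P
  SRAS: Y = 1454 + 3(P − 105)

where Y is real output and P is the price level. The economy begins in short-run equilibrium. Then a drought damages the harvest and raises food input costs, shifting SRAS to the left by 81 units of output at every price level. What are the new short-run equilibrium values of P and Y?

P = 119, Y = 1415

This is a negative supply shock: SRAS shifts left.
New SRAS: Y = 1058 + 3P.
Set AD = SRAS: 2129 − 6P = 1058 + 3P, so 1071 = 9P and P = 119.
Y = 2129 − 6·119 = 1415.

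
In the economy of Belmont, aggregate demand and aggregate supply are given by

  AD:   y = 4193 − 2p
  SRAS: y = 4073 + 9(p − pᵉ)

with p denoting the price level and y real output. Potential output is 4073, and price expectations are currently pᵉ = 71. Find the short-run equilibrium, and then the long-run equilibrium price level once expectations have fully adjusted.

Short run: with pᵉ = 71, SRAS is y = 3434 + 9p. Setting AD = SRAS gives 759 = 11p, so p = 69 and y = 4193 − 2·69 = 4055.
Output 4055 is below potential 4073, so over time expected prices fall and SRAS shifts right until y returns to 4073.
Long run: y = 4073 on the AD curve gives 4073 = 4193 − 2p, so p = 60.

Short run: p = 69, y = 4055. Long run: p = 60.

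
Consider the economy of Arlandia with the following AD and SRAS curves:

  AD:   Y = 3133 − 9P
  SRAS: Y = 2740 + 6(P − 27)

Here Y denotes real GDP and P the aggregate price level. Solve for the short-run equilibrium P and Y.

Write SRAS as Y = 2740 + 6P − 162 = 2578 + 6P.
Set AD = SRAS: 3133 − 9P = 2578 + 6P, so 555 = 15P and P = 37.
Then Y = 3133 − 9·37 = 2800.

P = 37, Y = 2800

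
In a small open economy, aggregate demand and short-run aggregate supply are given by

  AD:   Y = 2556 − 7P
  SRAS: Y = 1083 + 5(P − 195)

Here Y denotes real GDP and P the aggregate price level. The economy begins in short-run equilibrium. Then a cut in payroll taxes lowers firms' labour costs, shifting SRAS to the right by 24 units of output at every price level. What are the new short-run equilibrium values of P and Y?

P = 202, Y = 1142

This is a positive supply shock: SRAS shifts right.
New SRAS: Y = 132 + 5P.
Set AD = SRAS: 2556 − 7P = 132 + 5P, so 2424 = 12P and P = 202.
Y = 2556 − 7·202 = 1142.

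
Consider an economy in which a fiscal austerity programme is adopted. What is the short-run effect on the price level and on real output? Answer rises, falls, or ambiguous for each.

Price level: falls; output: falls

This is a negative demand shock: AD shifts left.
Moving along the upward-sloping SRAS curve, P falls and Y falls.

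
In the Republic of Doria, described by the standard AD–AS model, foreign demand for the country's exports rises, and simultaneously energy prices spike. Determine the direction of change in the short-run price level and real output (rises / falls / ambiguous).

Price level: rises; output: ambiguous

The first event is a positive demand shock: AD shifts right, which by itself pushes P up and Y up.
The second is an adverse supply shock: SRAS shifts left, which by itself pushes P up and Y down.
Both shocks push P up, so P rises. The two shocks push Y in opposite directions, so the effect on Y is ambiguous.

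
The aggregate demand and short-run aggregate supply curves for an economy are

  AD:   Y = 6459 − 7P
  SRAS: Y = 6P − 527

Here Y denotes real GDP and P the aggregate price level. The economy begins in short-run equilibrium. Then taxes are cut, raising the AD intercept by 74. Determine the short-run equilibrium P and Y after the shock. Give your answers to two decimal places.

P = 543.08, Y = 2731.46

This is a positive demand shock: AD shifts right.
New AD: Y = 6533 − 7P.
Set AD = SRAS: 6533 − 7P = 6P − 527, so 7060 = 13P and P = 543.08.
Substituting into AD, Y = 2731.46.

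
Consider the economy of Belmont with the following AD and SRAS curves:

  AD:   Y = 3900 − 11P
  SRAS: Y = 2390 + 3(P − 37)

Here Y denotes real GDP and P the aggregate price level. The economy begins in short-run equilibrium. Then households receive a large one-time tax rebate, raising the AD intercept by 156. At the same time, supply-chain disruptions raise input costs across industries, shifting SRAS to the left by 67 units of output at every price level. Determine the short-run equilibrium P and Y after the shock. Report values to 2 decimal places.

After both shocks: AD is Y = 4056 − 11P and SRAS is Y = 2212 + 3P.
Setting them equal: 1844 = 14P, so P = 131.71.
Substituting into AD, Y = 2607.14.

P = 131.71, Y = 2607.14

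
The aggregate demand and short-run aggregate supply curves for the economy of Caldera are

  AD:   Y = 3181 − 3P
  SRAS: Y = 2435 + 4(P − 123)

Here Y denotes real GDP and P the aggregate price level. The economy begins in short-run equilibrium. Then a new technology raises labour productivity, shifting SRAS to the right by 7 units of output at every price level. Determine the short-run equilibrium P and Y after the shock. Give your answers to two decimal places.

P = 175.86, Y = 2653.43

This is a positive supply shock: SRAS shifts right.
New SRAS: Y = 1950 + 4P.
Set AD = SRAS: 3181 − 3P = 1950 + 4P, so 1231 = 7P and P = 175.86.
Substituting into AD, Y = 2653.43.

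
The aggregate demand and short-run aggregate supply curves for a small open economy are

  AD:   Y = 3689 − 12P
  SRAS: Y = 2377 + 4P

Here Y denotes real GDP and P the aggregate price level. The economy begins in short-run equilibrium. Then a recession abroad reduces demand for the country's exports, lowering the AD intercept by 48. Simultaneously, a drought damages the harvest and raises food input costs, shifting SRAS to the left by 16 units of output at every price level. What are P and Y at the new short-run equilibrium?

P = 80, Y = 2681

After both shocks: AD is Y = 3641 − 12P and SRAS is Y = 2361 + 4P.
Setting them equal: 1280 = 16P, so P = 80.
Y = 3641 − 12·80 = 2681.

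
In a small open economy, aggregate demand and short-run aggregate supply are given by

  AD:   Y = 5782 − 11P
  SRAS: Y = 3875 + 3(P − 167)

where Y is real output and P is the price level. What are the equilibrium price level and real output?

P = 172, Y = 3890

Write SRAS as Y = 3875 + 3P − 501 = 3374 + 3P.
Set AD = SRAS: 5782 − 11P = 3374 + 3P, so 2408 = 14P and P = 172.
Then Y = 5782 − 11·172 = 3890.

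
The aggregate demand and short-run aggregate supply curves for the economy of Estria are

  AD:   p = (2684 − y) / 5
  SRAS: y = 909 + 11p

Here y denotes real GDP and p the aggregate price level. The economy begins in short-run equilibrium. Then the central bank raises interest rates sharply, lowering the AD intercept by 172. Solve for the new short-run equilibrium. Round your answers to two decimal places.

p = 100.19, y = 2011.06

This is a negative demand shock: AD shifts left.
New AD: y = 2512 − 5p.
Set AD = SRAS: 2512 − 5p = 909 + 11p, so 1603 = 16p and p = 100.19.
Substituting into AD, y = 2011.06.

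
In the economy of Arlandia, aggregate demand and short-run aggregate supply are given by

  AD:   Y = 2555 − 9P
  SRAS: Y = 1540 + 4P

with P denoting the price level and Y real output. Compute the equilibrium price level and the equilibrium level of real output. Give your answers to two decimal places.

P = 78.08, Y = 1852.31

Set AD = SRAS: 2555 − 9P = 1540 + 4P, so 1015 = 13P and P = 78.08.
Substituting into AD, Y = 2555 − 9P = 1852.31.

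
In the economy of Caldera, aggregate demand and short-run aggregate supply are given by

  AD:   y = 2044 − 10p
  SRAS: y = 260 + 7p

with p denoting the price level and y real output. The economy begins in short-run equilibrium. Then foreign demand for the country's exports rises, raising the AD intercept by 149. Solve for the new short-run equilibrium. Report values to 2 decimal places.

p = 113.71, y = 1055.94

This is a positive demand shock: AD shifts right.
New AD: y = 2193 − 10p.
Set AD = SRAS: 2193 − 10p = 260 + 7p, so 1933 = 17p and p = 113.71.
Substituting into AD, y = 1055.94.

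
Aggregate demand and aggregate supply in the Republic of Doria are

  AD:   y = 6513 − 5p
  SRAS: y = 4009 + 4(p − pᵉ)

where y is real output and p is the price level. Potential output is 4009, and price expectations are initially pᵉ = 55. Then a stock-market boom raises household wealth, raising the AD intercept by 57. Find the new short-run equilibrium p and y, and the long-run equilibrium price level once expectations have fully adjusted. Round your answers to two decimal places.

Short run: p = 309.00, y = 5025.00. Long run: p = 512.20.

AD shifts right: new AD is y = 6570 − 5p. With pᵉ = 55, SRAS is y = 3789 + 4p.
Short run: 6570 − 5p = 3789 + 4p gives 2781 = 9p, so p = 309.00 and y = 6570 − 5p = 5025.00.
y = 5025.00 is above potential 4009; expectations adjust and SRAS shifts left until y = 4009.
Long run: on the new AD curve, 4009 = 6570 − 5p gives p = 512.20.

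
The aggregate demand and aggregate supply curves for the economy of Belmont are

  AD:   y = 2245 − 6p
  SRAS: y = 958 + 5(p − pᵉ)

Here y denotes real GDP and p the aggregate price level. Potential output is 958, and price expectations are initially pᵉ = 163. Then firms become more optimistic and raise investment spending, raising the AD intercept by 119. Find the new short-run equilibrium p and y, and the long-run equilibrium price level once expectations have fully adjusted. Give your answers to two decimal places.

Short run: p = 201.91, y = 1152.55. Long run: p = 234.33.

AD shifts right: new AD is y = 2364 − 6p. With pᵉ = 163, SRAS is y = 143 + 5p.
Short run: 2364 − 6p = 143 + 5p gives 2221 = 11p, so p = 201.91 and y = 2364 − 6p = 1152.55.
y = 1152.55 is above potential 958; expectations adjust and SRAS shifts left until y = 958.
Long run: on the new AD curve, 958 = 2364 − 6p gives p = 234.33.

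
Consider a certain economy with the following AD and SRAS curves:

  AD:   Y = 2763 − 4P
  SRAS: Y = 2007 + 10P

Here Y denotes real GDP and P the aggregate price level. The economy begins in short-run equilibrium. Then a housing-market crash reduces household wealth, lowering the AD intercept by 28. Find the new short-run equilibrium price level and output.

This is a negative demand shock: AD shifts left.
New AD: Y = 2735 − 4P.
Set AD = SRAS: 2735 − 4P = 2007 + 10P, so 728 = 14P and P = 52.
Y = 2735 − 4·52 = 2527.

P = 52, Y = 2527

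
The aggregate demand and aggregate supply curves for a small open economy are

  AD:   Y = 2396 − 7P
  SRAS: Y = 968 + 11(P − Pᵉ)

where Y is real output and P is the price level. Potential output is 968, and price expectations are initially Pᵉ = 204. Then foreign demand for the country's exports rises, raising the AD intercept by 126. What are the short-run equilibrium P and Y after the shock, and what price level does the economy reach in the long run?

Short run: P = 211, Y = 1045. Long run: P = 222.

AD shifts right: new AD is Y = 2522 − 7P. With Pᵉ = 204, SRAS is Y = 11P − 1276.
Short run: 2522 − 7P = 11P − 1276 gives 3798 = 18P, so P = 211 and Y = 2522 − 7·211 = 1045.
Y = 1045 is above potential 968; expectations adjust and SRAS shifts left until Y = 968.
Long run: on the new AD curve, 968 = 2522 − 7P gives P = 222.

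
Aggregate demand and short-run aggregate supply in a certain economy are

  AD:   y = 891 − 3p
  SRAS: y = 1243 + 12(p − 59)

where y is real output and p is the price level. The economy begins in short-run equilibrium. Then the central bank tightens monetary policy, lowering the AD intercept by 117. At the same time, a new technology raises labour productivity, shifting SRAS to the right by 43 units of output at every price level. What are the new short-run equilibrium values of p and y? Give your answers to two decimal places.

p = 13.07, y = 734.80

After both shocks: AD is y = 774 − 3p and SRAS is y = 578 + 12p.
Setting them equal: 196 = 15p, so p = 13.07.
Substituting into AD, y = 734.80.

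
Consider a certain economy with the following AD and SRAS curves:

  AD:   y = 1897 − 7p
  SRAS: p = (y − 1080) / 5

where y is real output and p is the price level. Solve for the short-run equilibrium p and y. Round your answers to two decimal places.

p = 68.08, y = 1420.42

Rearrange SRAS to y = 1080 + 5p.
Set AD = SRAS: 1897 − 7p = 1080 + 5p, so 817 = 12p and p = 68.08.
Substituting into AD, y = 1897 − 7p = 1420.42.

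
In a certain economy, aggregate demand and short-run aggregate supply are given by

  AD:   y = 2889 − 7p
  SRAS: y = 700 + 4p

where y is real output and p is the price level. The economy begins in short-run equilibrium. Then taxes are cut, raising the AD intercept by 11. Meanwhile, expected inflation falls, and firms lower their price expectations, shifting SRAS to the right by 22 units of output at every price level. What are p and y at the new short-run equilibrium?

After both shocks: AD is y = 2900 − 7p and SRAS is y = 722 + 4p.
Setting them equal: 2178 = 11p, so p = 198.
y = 2900 − 7·198 = 1514.

p = 198, y = 1514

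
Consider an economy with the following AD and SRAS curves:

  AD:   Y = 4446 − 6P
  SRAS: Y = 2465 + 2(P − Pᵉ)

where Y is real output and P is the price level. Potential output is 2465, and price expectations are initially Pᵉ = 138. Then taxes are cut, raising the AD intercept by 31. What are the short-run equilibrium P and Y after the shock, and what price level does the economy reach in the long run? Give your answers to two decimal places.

AD shifts right: new AD is Y = 4477 − 6P. With Pᵉ = 138, SRAS is Y = 2189 + 2P.
Short run: 4477 − 6P = 2189 + 2P gives 2288 = 8P, so P = 286.00 and Y = 4477 − 6P = 2761.00.
Y = 2761.00 is above potential 2465; expectations adjust and SRAS shifts left until Y = 2465.
Long run: on the new AD curve, 2465 = 4477 − 6P gives P = 335.33.

Short run: P = 286.00, Y = 2761.00. Long run: P = 335.33.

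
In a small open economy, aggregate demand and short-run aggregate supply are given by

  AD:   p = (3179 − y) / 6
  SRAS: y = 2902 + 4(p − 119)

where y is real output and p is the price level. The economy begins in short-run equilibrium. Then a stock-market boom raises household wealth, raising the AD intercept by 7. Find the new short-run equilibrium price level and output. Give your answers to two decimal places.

p = 76.00, y = 2730.00

This is a positive demand shock: AD shifts right.
New AD: y = 3186 − 6p.
SRAS can be written y = 2426 + 4p.
Set AD = SRAS: 3186 − 6p = 2426 + 4p, so 760 = 10p and p = 76.00.
Substituting into AD, y = 2730.00.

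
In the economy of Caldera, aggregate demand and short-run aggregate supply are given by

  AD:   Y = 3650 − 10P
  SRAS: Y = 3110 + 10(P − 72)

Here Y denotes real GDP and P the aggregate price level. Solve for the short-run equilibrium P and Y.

P = 63, Y = 3020

Write SRAS as Y = 3110 + 10P − 720 = 2390 + 10P.
Set AD = SRAS: 3650 − 10P = 2390 + 10P, so 1260 = 20P and P = 63.
Then Y = 3650 − 10·63 = 3020.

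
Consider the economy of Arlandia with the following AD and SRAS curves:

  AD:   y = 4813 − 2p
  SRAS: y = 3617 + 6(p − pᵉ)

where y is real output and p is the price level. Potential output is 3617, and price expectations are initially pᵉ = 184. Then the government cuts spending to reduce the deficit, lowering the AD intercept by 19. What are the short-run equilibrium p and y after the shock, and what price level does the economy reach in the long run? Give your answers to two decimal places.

AD shifts left: new AD is y = 4794 − 2p. With pᵉ = 184, SRAS is y = 2513 + 6p.
Short run: 4794 − 2p = 2513 + 6p gives 2281 = 8p, so p = 285.13 and y = 4794 − 2p = 4223.75.
y = 4223.75 is above potential 3617; expectations adjust and SRAS shifts left until y = 3617.
Long run: on the new AD curve, 3617 = 4794 − 2p gives p = 588.50.

Short run: p = 285.13, y = 4223.75. Long run: p = 588.50.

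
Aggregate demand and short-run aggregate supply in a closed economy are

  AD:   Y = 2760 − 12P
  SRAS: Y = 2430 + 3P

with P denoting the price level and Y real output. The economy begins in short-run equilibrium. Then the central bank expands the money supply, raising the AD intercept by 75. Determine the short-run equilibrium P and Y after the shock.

P = 27, Y = 2511

This is a positive demand shock: AD shifts right.
New AD: Y = 2835 − 12P.
Set AD = SRAS: 2835 − 12P = 2430 + 3P, so 405 = 15P and P = 27.
Y = 2835 − 12·27 = 2511.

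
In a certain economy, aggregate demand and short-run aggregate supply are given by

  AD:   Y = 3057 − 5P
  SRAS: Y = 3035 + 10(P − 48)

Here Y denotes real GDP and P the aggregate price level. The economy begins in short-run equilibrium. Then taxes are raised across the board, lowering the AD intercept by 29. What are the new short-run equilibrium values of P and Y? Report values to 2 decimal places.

P = 31.53, Y = 2870.33

This is a negative demand shock: AD shifts left.
New AD: Y = 3028 − 5P.
SRAS can be written Y = 2555 + 10P.
Set AD = SRAS: 3028 − 5P = 2555 + 10P, so 473 = 15P and P = 31.53.
Substituting into AD, Y = 2870.33.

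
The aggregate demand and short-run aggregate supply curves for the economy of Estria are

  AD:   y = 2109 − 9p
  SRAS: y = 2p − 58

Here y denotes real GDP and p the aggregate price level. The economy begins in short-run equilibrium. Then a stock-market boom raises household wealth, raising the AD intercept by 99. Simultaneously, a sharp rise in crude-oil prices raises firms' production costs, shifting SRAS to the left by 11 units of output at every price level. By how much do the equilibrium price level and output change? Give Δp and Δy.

After both shocks: AD is y = 2208 − 9p and SRAS is y = 2p − 69.
Setting them equal: 2277 = 11p, so p = 207.
y = 2208 − 9·207 = 345.
Initially p = 197, y = 336, so Δp = +10 and Δy = +9.

Δp = +10, Δy = +9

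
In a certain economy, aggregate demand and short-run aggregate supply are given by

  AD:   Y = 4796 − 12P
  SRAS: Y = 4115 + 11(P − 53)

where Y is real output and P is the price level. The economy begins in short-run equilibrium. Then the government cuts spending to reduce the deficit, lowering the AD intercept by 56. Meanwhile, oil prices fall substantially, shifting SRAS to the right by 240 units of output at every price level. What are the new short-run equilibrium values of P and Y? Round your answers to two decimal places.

P = 42.09, Y = 4234.96

After both shocks: AD is Y = 4740 − 12P and SRAS is Y = 3772 + 11P.
Setting them equal: 968 = 23P, so P = 42.09.
Substituting into AD, Y = 4234.96.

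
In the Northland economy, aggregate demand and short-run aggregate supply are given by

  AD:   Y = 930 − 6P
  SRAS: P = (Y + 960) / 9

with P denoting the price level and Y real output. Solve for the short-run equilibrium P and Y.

Rearrange SRAS to Y = 9P − 960.
Set AD = SRAS: 930 − 6P = 9P − 960, so 1890 = 15P and P = 126.
Then Y = 930 − 6·126 = 174.

P = 126, Y = 174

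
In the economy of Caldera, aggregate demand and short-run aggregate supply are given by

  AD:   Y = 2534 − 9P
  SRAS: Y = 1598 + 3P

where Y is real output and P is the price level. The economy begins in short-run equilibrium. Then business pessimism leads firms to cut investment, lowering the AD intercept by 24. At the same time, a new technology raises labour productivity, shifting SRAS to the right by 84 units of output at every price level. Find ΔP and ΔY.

After both shocks: AD is Y = 2510 − 9P and SRAS is Y = 1682 + 3P.
Setting them equal: 828 = 12P, so P = 69.
Y = 2510 − 9·69 = 1889.
Initially P = 78, Y = 1832, so ΔP = -9 and ΔY = +57.

ΔP = -9, ΔY = +57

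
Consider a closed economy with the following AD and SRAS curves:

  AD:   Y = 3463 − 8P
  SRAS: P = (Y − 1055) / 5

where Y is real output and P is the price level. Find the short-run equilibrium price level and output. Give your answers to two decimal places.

P = 185.23, Y = 1981.15

Rearrange SRAS to Y = 1055 + 5P.
Set AD = SRAS: 3463 − 8P = 1055 + 5P, so 2408 = 13P and P = 185.23.
Substituting into AD, Y = 3463 − 8P = 1981.15.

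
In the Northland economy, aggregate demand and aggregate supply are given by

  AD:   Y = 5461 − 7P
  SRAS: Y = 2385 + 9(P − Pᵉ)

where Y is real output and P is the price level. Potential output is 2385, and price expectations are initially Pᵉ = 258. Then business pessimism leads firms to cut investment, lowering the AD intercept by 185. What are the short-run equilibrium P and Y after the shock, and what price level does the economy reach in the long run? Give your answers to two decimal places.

Short run: P = 325.81, Y = 2995.31. Long run: P = 413.00.

AD shifts left: new AD is Y = 5276 − 7P. With Pᵉ = 258, SRAS is Y = 63 + 9P.
Short run: 5276 − 7P = 63 + 9P gives 5213 = 16P, so P = 325.81 and Y = 5276 − 7P = 2995.31.
Y = 2995.31 is above potential 2385; expectations adjust and SRAS shifts left until Y = 2385.
Long run: on the new AD curve, 2385 = 5276 − 7P gives P = 413.00.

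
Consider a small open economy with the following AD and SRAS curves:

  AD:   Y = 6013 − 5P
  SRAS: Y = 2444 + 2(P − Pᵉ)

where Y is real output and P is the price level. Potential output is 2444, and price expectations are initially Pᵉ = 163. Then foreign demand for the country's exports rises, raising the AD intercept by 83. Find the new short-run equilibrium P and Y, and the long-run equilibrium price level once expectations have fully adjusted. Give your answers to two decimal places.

Short run: P = 568.29, Y = 3254.57. Long run: P = 730.40.

AD shifts right: new AD is Y = 6096 − 5P. With Pᵉ = 163, SRAS is Y = 2118 + 2P.
Short run: 6096 − 5P = 2118 + 2P gives 3978 = 7P, so P = 568.29 and Y = 6096 − 5P = 3254.57.
Y = 3254.57 is above potential 2444; expectations adjust and SRAS shifts left until Y = 2444.
Long run: on the new AD curve, 2444 = 6096 − 5P gives P = 730.40.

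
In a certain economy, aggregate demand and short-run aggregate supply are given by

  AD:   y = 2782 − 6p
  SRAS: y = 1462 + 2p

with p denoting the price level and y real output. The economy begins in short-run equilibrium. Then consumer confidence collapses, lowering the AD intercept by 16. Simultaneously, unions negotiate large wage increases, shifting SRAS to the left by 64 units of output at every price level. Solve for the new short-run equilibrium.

p = 171, y = 1740

After both shocks: AD is y = 2766 − 6p and SRAS is y = 1398 + 2p.
Setting them equal: 1368 = 8p, so p = 171.
y = 2766 − 6·171 = 1740.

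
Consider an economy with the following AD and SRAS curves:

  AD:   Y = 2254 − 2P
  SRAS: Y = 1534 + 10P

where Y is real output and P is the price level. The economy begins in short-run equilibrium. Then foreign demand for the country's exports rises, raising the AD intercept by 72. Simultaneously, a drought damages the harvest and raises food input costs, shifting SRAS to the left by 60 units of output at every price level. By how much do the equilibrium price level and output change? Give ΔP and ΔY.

ΔP = +11, ΔY = +50

After both shocks: AD is Y = 2326 − 2P and SRAS is Y = 1474 + 10P.
Setting them equal: 852 = 12P, so P = 71.
Y = 2326 − 2·71 = 2184.
Initially P = 60, Y = 2134, so ΔP = +11 and ΔY = +50.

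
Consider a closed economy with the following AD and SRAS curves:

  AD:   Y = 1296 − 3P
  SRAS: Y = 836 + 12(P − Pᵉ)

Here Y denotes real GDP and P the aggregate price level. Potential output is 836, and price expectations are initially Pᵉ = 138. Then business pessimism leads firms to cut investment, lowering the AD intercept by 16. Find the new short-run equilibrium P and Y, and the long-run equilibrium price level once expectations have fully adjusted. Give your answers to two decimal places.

AD shifts left: new AD is Y = 1280 − 3P. With Pᵉ = 138, SRAS is Y = 12P − 820.
Short run: 1280 − 3P = 12P − 820 gives 2100 = 15P, so P = 140.00 and Y = 1280 − 3P = 860.00.
Y = 860.00 is above potential 836; expectations adjust and SRAS shifts left until Y = 836.
Long run: on the new AD curve, 836 = 1280 − 3P gives P = 148.00.

Short run: P = 140.00, Y = 860.00. Long run: P = 148.00.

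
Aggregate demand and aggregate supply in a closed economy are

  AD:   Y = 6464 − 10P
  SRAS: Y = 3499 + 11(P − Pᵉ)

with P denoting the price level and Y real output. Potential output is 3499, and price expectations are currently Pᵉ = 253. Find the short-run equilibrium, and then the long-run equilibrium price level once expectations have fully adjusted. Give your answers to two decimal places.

Short run: P = 273.71, Y = 3726.86. Long run: P = 296.50.

Short run: with Pᵉ = 253, SRAS is Y = 716 + 11P. Setting AD = SRAS gives 5748 = 21P, so P = 273.71 and Y = 6464 − 10P = 3726.86.
Output 3726.86 is above potential 3499, so over time expected prices rise and SRAS shifts left until Y returns to 3499.
Long run: Y = 3499 on the AD curve gives 3499 = 6464 − 10P, so P = 296.50.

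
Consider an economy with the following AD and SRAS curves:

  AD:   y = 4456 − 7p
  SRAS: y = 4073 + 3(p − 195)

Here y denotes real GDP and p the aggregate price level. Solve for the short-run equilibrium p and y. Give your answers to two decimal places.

Write SRAS as y = 4073 + 3p − 585 = 3488 + 3p.
Set AD = SRAS: 4456 − 7p = 3488 + 3p, so 968 = 10p and p = 96.80.
Substituting into AD, y = 4456 − 7p = 3778.40.

p = 96.80, y = 3778.40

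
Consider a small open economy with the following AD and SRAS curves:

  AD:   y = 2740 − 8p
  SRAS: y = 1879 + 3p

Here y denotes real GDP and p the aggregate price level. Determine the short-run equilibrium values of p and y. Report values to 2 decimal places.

p = 78.27, y = 2113.82

Set AD = SRAS: 2740 − 8p = 1879 + 3p, so 861 = 11p and p = 78.27.
Substituting into AD, y = 2740 − 8p = 2113.82.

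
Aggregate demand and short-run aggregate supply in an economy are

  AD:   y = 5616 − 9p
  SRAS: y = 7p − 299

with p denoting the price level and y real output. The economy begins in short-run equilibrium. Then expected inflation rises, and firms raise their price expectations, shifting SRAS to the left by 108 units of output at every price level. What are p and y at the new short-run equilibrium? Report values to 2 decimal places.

This is a negative supply shock: SRAS shifts left.
New SRAS: y = 7p − 407.
Set AD = SRAS: 5616 − 9p = 7p − 407, so 6023 = 16p and p = 376.44.
Substituting into AD, y = 2228.06.

p = 376.44, y = 2228.06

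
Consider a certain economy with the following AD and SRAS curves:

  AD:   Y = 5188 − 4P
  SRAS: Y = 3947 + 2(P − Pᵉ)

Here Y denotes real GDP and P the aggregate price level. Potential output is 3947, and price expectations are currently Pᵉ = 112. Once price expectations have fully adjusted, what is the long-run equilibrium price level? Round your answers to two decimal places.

Long-run P = 310.25

Short run: with Pᵉ = 112, SRAS is Y = 3723 + 2P. Setting AD = SRAS gives 1465 = 6P, so P = 244.17 and Y = 5188 − 4P = 4211.33.
Output 4211.33 is above potential 3947, so over time expected prices rise and SRAS shifts left until Y returns to 3947.
Long run: Y = 3947 on the AD curve gives 3947 = 5188 − 4P, so P = 310.25.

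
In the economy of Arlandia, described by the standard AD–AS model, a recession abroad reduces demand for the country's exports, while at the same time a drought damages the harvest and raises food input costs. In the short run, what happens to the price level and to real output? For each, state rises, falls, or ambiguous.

The first event is a negative demand shock: AD shifts left, which by itself pushes P down and Y down.
The second is an adverse supply shock: SRAS shifts left, which by itself pushes P up and Y down.
The two shocks push P in opposite directions, so the effect on P is ambiguous. Both shocks push Y down, so Y falls.

Price level: ambiguous; output: falls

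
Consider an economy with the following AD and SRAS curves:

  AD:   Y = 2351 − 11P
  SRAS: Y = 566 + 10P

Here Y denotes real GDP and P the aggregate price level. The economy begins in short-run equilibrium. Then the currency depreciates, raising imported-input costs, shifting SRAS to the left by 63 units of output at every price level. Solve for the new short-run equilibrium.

P = 88, Y = 1383

This is a negative supply shock: SRAS shifts left.
New SRAS: Y = 503 + 10P.
Set AD = SRAS: 2351 − 11P = 503 + 10P, so 1848 = 21P and P = 88.
Y = 2351 − 11·88 = 1383.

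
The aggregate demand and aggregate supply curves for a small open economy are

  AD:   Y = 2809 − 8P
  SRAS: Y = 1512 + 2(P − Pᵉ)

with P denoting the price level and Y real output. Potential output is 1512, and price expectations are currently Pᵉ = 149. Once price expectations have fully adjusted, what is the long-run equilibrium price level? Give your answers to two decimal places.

Long-run P = 162.13

Short run: with Pᵉ = 149, SRAS is Y = 1214 + 2P. Setting AD = SRAS gives 1595 = 10P, so P = 159.50 and Y = 2809 − 8P = 1533.00.
Output 1533.00 is above potential 1512, so over time expected prices rise and SRAS shifts left until Y returns to 1512.
Long run: Y = 1512 on the AD curve gives 1512 = 2809 − 8P, so P = 162.13.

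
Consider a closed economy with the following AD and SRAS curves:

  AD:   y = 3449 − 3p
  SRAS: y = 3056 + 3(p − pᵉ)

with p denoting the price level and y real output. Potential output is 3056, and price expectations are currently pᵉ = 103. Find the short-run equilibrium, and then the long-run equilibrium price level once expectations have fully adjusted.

Short run: p = 117, y = 3098. Long run: p = 131.

Short run: with pᵉ = 103, SRAS is y = 2747 + 3p. Setting AD = SRAS gives 702 = 6p, so p = 117 and y = 3449 − 3·117 = 3098.
Output 3098 is above potential 3056, so over time expected prices rise and SRAS shifts left until y returns to 3056.
Long run: y = 3056 on the AD curve gives 3056 = 3449 − 3p, so p = 131.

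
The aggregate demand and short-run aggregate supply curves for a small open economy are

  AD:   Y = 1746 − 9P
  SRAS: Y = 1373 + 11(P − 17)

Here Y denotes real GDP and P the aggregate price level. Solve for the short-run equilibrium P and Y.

P = 28, Y = 1494

Write SRAS as Y = 1373 + 11P − 187 = 1186 + 11P.
Set AD = SRAS: 1746 − 9P = 1186 + 11P, so 560 = 20P and P = 28.
Then Y = 1746 − 9·28 = 1494.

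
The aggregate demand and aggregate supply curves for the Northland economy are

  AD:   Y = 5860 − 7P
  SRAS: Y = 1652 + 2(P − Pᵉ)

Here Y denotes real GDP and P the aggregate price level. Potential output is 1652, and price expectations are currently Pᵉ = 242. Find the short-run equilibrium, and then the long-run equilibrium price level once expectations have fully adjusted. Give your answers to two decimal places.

Short run: with Pᵉ = 242, SRAS is Y = 1168 + 2P. Setting AD = SRAS gives 4692 = 9P, so P = 521.33 and Y = 5860 − 7P = 2210.67.
Output 2210.67 is above potential 1652, so over time expected prices rise and SRAS shifts left until Y returns to 1652.
Long run: Y = 1652 on the AD curve gives 1652 = 5860 − 7P, so P = 601.14.

Short run: P = 521.33, Y = 2210.67. Long run: P = 601.14.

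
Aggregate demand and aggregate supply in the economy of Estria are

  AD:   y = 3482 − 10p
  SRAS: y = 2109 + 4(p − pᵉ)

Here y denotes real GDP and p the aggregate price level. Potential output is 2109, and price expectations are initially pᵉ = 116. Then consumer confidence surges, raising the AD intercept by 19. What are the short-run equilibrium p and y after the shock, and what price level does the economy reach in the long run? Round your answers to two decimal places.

Short run: p = 132.57, y = 2175.29. Long run: p = 139.20.

AD shifts right: new AD is y = 3501 − 10p. With pᵉ = 116, SRAS is y = 1645 + 4p.
Short run: 3501 − 10p = 1645 + 4p gives 1856 = 14p, so p = 132.57 and y = 3501 − 10p = 2175.29.
y = 2175.29 is above potential 2109; expectations adjust and SRAS shifts left until y = 2109.
Long run: on the new AD curve, 2109 = 3501 − 10p gives p = 139.20.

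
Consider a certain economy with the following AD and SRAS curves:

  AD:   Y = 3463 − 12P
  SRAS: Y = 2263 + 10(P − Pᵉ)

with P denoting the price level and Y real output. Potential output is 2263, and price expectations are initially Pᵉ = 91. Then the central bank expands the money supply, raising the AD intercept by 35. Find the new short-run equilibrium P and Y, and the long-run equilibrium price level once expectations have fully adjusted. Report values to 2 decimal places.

Short run: P = 97.50, Y = 2328.00. Long run: P = 102.92.

AD shifts right: new AD is Y = 3498 − 12P. With Pᵉ = 91, SRAS is Y = 1353 + 10P.
Short run: 3498 − 12P = 1353 + 10P gives 2145 = 22P, so P = 97.50 and Y = 3498 − 12P = 2328.00.
Y = 2328.00 is above potential 2263; expectations adjust and SRAS shifts left until Y = 2263.
Long run: on the new AD curve, 2263 = 3498 − 12P gives P = 102.92.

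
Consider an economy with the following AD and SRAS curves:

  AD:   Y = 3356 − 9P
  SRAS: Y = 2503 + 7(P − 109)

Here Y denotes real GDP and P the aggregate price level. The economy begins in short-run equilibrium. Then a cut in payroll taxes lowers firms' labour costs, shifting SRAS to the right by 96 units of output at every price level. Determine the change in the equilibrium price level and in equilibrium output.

This is a positive supply shock: SRAS shifts right.
New SRAS: Y = 1836 + 7P.
Set AD = SRAS: 3356 − 9P = 1836 + 7P, so 1520 = 16P and P = 95.
Y = 3356 − 9·95 = 2501.
Initially P = 101, Y = 2447, so ΔP = -6 and ΔY = +54.

ΔP = -6, ΔY = +54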